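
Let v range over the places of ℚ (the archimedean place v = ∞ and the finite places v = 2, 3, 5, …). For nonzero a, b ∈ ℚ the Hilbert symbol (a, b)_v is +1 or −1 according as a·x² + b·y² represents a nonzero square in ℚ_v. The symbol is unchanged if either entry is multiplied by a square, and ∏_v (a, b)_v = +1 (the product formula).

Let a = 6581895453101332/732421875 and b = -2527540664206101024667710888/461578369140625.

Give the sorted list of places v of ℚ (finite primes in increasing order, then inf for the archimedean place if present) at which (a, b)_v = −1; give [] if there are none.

Mod squares: a ≡ 111, b ≡ -58. Check v ∈ {∞, 2, 3, 5, 7, 11, 13, 19, 29, 37}.
v=∞: 111 > 0 and -58 < 0  ⇒  (a,b)_∞ = +1.
v=3: a=3^-1·(≡1), b=3^2·(≡2) mod 3; (1|3)=+1, (2|3)=-1; (−1)^{-1·2·1}·(+1)^2·(-1)^-1 = -1.
v=37: a=37^1·(≡7), b=37^2·(≡21) mod 37; (7|37)=+1, (21|37)=+1; (−1)^{1·2·18}·(+1)^2·(+1)^1 = +1.
v=19: a=19^4·(≡1), b=19^4·(≡2) mod 19; (1|19)=+1, (2|19)=-1; (−1)^{4·4·9}·(+1)^4·(-1)^4 = +1.
v=7: a=7^4·(≡3), b=7^10·(≡6) mod 7; (3|7)=-1, (6|7)=-1; (−1)^{4·10·3}·(-1)^10·(-1)^4 = +1.
v=13: a=13^2·(≡6), b=13^4·(≡5) mod 13; (6|13)=-1, (5|13)=-1; (−1)^{2·4·6}·(-1)^4·(-1)^2 = +1.
v=2: v_2(a)=2, v_2(b)=3; units ≡ 7, 3 (mod 8); ε·ε+αω+βω = 1·1+2·1+3·0 ≡ 1  ⇒  (a,b)_2 = -1.
v=11: a=11^0·(≡5), b=11^-2·(≡8) mod 11; (5|11)=+1, (8|11)=-1; (−1)^{0·-2·5}·(+1)^-2·(-1)^0 = +1.
v=29: a=29^2·(≡20), b=29^3·(≡18) mod 29; (20|29)=+1, (18|29)=-1; (−1)^{2·3·14}·(+1)^3·(-1)^2 = +1.
v=5: a=5^-12·(≡4), b=5^-18·(≡2) mod 5; (4|5)=+1, (2|5)=-1; (−1)^{-12·-18·2}·(+1)^-18·(-1)^-12 = +1.
(111, -58 / ℚ) ramifies at {2, 3}: a division algebra.

[2, 3]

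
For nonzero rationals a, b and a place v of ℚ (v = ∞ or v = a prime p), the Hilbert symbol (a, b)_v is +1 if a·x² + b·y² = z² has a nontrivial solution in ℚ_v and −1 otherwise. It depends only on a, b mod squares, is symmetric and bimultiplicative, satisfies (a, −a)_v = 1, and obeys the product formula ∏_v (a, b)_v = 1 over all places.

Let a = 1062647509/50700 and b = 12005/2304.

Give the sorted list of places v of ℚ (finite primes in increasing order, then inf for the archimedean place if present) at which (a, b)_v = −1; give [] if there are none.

[3, 5, 7, 17]

(a, b) ≡ (3927, 5) mod (ℚ^×)²; places V = {2, 3, 5, 7, 11, 13, 17, 53, ∞}.
(a,b)_3: α=-1, u≡1; β=-2, v≡2 (mod 3); (1|3)=+1, (2|3)=-1; sign (−1)^0·+1^-2·-1^-1 = -1.
(a,b)_53: α=2, u≡41; β=0, v≡35 (mod 53); (41|53)=-1, (35|53)=-1; sign (−1)^0·-1^0·-1^2 = +1.
(a,b)_5: α=-2, u≡3; β=1, v≡4 (mod 5); (3|5)=-1, (4|5)=+1; sign (−1)^0·-1^1·+1^-2 = -1.
(a,b)_7: α=1, u≡1; β=4, v≡5 (mod 7); (1|7)=+1, (5|7)=-1; sign (−1)^0·+1^4·-1^1 = -1.
(a,b)_13: α=-2, u≡1; β=0, v≡2 (mod 13); (1|13)=+1, (2|13)=-1; sign (−1)^0·+1^0·-1^-2 = +1.
(a,b)_11: α=1, u≡9; β=0, v≡3 (mod 11); (9|11)=+1, (3|11)=+1; sign (−1)^0·+1^0·+1^1 = +1.
(a,b)_∞: sgn(3927)=+, sgn(5)=+, so +1.
(a,b)_17: α=3, u≡6; β=0, v≡6 (mod 17); (6|17)=-1, (6|17)=-1; sign (−1)^0·-1^0·-1^3 = -1.
(a,b)_2: α=-2, β=-8; u≡7, v≡5 (mod 8); ε(u)ε(v)=1·0, αω(v)=-2·1, βω(u)=-8·0; sum ≡ 0  ⇒  +1.
(3927, 5 / ℚ) ramifies at {3, 5, 7, 17}: a division algebra.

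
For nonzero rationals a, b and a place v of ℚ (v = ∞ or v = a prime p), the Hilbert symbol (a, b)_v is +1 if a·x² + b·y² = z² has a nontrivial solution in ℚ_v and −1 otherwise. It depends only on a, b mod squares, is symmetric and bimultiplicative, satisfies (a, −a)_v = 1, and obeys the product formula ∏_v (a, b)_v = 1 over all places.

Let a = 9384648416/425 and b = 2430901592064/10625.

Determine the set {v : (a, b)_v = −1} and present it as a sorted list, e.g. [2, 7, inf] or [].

[2, 19]

(a, b) ≡ (163438, 8602) mod (ℚ^×)²; places V = {2, 3, 5, 11, 13, 17, 19, 23, ∞}.
(a,b)_23: α=1, u≡15; β=1, v≡8 (mod 23); (15|23)=-1, (8|23)=+1; sign (−1)^1·-1^1·+1^1 = +1.
(a,b)_5: α=-2, u≡3; β=-4, v≡2 (mod 5); (3|5)=-1, (2|5)=-1; sign (−1)^0·-1^-4·-1^-2 = +1.
(a,b)_∞: sgn(163438)=+, sgn(8602)=+, so +1.
(a,b)_11: α=1, u≡6; β=1, v≡9 (mod 11); (6|11)=-1, (9|11)=+1; sign (−1)^1·-1^1·+1^1 = +1.
(a,b)_19: α=3, u≡13; β=4, v≡12 (mod 19); (13|19)=-1, (12|19)=-1; sign (−1)^0·-1^4·-1^3 = -1.
(a,b)_17: α=-1, u≡13; β=-1, v≡9 (mod 17); (13|17)=+1, (9|17)=+1; sign (−1)^0·+1^-1·+1^-1 = +1.
(a,b)_2: α=5, β=13; u≡7, v≡5 (mod 8); ε(u)ε(v)=1·0, αω(v)=5·1, βω(u)=13·0; sum ≡ 1  ⇒  -1.
(a,b)_13: α=2, u≡6; β=0, v≡9 (mod 13); (6|13)=-1, (9|13)=+1; sign (−1)^0·-1^0·+1^2 = +1.
(a,b)_3: α=0, u≡1; β=2, v≡1 (mod 3); (1|3)=+1, (1|3)=+1; sign (−1)^0·+1^2·+1^0 = +1.
|Ram(163438, 8602)| = 2, even; anisotropic at {2, 19}.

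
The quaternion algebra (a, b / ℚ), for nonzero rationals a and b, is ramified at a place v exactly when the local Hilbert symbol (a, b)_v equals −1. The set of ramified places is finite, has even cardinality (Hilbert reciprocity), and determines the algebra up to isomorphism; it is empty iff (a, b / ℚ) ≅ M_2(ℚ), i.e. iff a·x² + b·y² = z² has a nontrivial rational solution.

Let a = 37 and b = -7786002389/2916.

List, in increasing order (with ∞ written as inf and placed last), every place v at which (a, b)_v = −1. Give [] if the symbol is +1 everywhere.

[37, 43]

Mod squares: a ≡ 37, b ≡ -17501. Check v ∈ {∞, 2, 3, 11, 23, 29, 37, 43}.
v=29: a=29^0·(≡8), b=29^2·(≡12) mod 29; (8|29)=-1, (12|29)=-1; (−1)^{0·2·14}·(-1)^2·(-1)^0 = +1.
v=37: a=37^1·(≡1), b=37^1·(≡20) mod 37; (1|37)=+1, (20|37)=-1; (−1)^{1·1·18}·(+1)^1·(-1)^1 = -1.
v=∞: 37 > 0 and -17501 < 0  ⇒  (a,b)_∞ = +1.
v=11: a=11^0·(≡4), b=11^1·(≡9) mod 11; (4|11)=+1, (9|11)=+1; (−1)^{0·1·5}·(+1)^1·(+1)^0 = +1.
v=2: v_2(a)=0, v_2(b)=-2; units ≡ 5, 3 (mod 8); ε·ε+αω+βω = 0·1+0·1+-2·1 ≡ 0  ⇒  (a,b)_2 = +1.
v=23: a=23^0·(≡14), b=23^2·(≡4) mod 23; (14|23)=-1, (4|23)=+1; (−1)^{0·2·11}·(-1)^2·(+1)^0 = +1.
v=3: a=3^0·(≡1), b=3^-6·(≡1) mod 3; (1|3)=+1, (1|3)=+1; (−1)^{0·-6·1}·(+1)^-6·(+1)^0 = +1.
v=43: a=43^0·(≡37), b=43^1·(≡6) mod 43; (37|43)=-1, (6|43)=+1; (−1)^{0·1·21}·(-1)^1·(+1)^0 = -1.
(37, -17501 / ℚ) ramifies at {37, 43}: a division algebra.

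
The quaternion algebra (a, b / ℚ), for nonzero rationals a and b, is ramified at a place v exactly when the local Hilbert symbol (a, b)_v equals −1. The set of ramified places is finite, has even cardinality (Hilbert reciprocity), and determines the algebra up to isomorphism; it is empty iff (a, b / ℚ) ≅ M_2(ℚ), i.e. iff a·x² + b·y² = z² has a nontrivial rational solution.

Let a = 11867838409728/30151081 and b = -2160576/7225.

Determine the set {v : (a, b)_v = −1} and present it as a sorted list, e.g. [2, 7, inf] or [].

Mod squares: a ≡ 27347, b ≡ -31. Check v ∈ {∞, 2, 3, 5, 7, 11, 17, 19, 23, 29, 31, 41}.
v=31: a=31^2·(≡8), b=31^1·(≡27) mod 31; (8|31)=+1, (27|31)=-1; (−1)^{2·1·15}·(+1)^1·(-1)^2 = +1.
v=11: a=11^0·(≡1), b=11^2·(≡7) mod 11; (1|11)=+1, (7|11)=-1; (−1)^{0·2·5}·(+1)^2·(-1)^0 = +1.
v=17: a=17^-4·(≡3), b=17^-2·(≡7) mod 17; (3|17)=-1, (7|17)=-1; (−1)^{-4·-2·8}·(-1)^-2·(-1)^-4 = +1.
v=3: a=3^2·(≡2), b=3^2·(≡2) mod 3; (2|3)=-1, (2|3)=-1; (−1)^{2·2·1}·(-1)^2·(-1)^2 = +1.
v=29: a=29^1·(≡15), b=29^0·(≡10) mod 29; (15|29)=-1, (10|29)=-1; (−1)^{1·0·14}·(-1)^0·(-1)^1 = -1.
v=19: a=19^-2·(≡5), b=19^0·(≡17) mod 19; (5|19)=+1, (17|19)=+1; (−1)^{-2·0·9}·(+1)^0·(+1)^-2 = +1.
v=7: a=7^2·(≡6), b=7^0·(≡2) mod 7; (6|7)=-1, (2|7)=+1; (−1)^{2·0·3}·(-1)^0·(+1)^2 = +1.
v=41: a=41^1·(≡15), b=41^0·(≡32) mod 41; (15|41)=-1, (32|41)=+1; (−1)^{1·0·20}·(-1)^0·(+1)^1 = +1.
v=23: a=23^1·(≡16), b=23^0·(≡7) mod 23; (16|23)=+1, (7|23)=-1; (−1)^{1·0·11}·(+1)^0·(-1)^1 = -1.
v=∞: 27347 > 0 and -31 < 0  ⇒  (a,b)_∞ = +1.
v=2: v_2(a)=10, v_2(b)=6; units ≡ 3, 1 (mod 8); ε·ε+αω+βω = 1·0+10·0+6·1 ≡ 0  ⇒  (a,b)_2 = +1.
v=5: a=5^0·(≡3), b=5^-2·(≡1) mod 5; (3|5)=-1, (1|5)=+1; (−1)^{0·-2·2}·(-1)^-2·(+1)^0 = +1.
Ram(27347, -31) = {23, 29}; no ℚ_23-point on the conic.

[23, 29]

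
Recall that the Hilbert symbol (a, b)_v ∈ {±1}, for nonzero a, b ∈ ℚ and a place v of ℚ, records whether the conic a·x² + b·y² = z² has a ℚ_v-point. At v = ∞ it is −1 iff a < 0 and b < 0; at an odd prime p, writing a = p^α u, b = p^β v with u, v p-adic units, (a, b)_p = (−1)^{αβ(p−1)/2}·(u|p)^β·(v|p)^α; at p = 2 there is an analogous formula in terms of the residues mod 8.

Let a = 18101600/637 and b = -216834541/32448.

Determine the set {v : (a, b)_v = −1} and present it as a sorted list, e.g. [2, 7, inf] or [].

Mod squares: a ≡ 4862, b ≡ -3927. Check v ∈ {∞, 2, 3, 5, 7, 11, 13, 17, 37}.
v=13: a=13^-1·(≡1), b=13^-2·(≡9) mod 13; (1|13)=+1, (9|13)=+1; (−1)^{-1·-2·6}·(+1)^-2·(+1)^-1 = +1.
v=3: a=3^0·(≡2), b=3^-1·(≡2) mod 3; (2|3)=-1, (2|3)=-1; (−1)^{0·-1·1}·(-1)^-1·(-1)^0 = -1.
v=2: v_2(a)=5, v_2(b)=-6; units ≡ 7, 1 (mod 8); ε·ε+αω+βω = 1·0+5·0+-6·0 ≡ 0  ⇒  (a,b)_2 = +1.
v=5: a=5^2·(≡2), b=5^0·(≡3) mod 5; (2|5)=-1, (3|5)=-1; (−1)^{2·0·2}·(-1)^0·(-1)^2 = +1.
v=37: a=37^0·(≡2), b=37^2·(≡29) mod 37; (2|37)=-1, (29|37)=-1; (−1)^{0·2·18}·(-1)^2·(-1)^0 = +1.
v=7: a=7^-2·(≡1), b=7^1·(≡3) mod 7; (1|7)=+1, (3|7)=-1; (−1)^{-2·1·3}·(+1)^1·(-1)^-2 = +1.
v=11: a=11^3·(≡7), b=11^3·(≡6) mod 11; (7|11)=-1, (6|11)=-1; (−1)^{3·3·5}·(-1)^3·(-1)^3 = -1.
v=∞: 4862 > 0 and -3927 < 0  ⇒  (a,b)_∞ = +1.
v=17: a=17^1·(≡7), b=17^1·(≡12) mod 17; (7|17)=-1, (12|17)=-1; (−1)^{1·1·8}·(-1)^1·(-1)^1 = +1.
(4862, -3927 / ℚ) ramifies at {3, 11}: a division algebra.

[3, 11]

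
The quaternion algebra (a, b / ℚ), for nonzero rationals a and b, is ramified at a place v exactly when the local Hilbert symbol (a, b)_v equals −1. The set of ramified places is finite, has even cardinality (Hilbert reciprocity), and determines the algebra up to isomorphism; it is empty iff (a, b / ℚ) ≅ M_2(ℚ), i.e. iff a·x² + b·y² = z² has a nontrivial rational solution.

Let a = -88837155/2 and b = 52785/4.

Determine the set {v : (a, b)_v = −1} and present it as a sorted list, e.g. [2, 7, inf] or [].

Mod squares: a ≡ -7590, b ≡ 5865. Check v ∈ {∞, 2, 3, 5, 11, 17, 23}.
v=17: a=17^2·(≡8), b=17^1·(≡7) mod 17; (8|17)=+1, (7|17)=-1; (−1)^{2·1·8}·(+1)^1·(-1)^2 = +1.
v=∞: -7590 < 0 and 5865 > 0  ⇒  (a,b)_∞ = +1.
v=5: a=5^1·(≡2), b=5^1·(≡3) mod 5; (2|5)=-1, (3|5)=-1; (−1)^{1·1·2}·(-1)^1·(-1)^1 = +1.
v=3: a=3^5·(≡2), b=3^3·(≡2) mod 3; (2|3)=-1, (2|3)=-1; (−1)^{5·3·1}·(-1)^3·(-1)^5 = -1.
v=2: v_2(a)=-1, v_2(b)=-2; units ≡ 5, 1 (mod 8); ε·ε+αω+βω = 0·0+-1·0+-2·1 ≡ 0  ⇒  (a,b)_2 = +1.
v=11: a=11^1·(≡9), b=11^0·(≡10) mod 11; (9|11)=+1, (10|11)=-1; (−1)^{1·0·5}·(+1)^0·(-1)^1 = -1.
v=23: a=23^1·(≡10), b=23^1·(≡16) mod 23; (10|23)=-1, (16|23)=+1; (−1)^{1·1·11}·(-1)^1·(+1)^1 = +1.
|Ram(-7590, 5865)| = 2, even; anisotropic at {3, 11}.

[3, 11]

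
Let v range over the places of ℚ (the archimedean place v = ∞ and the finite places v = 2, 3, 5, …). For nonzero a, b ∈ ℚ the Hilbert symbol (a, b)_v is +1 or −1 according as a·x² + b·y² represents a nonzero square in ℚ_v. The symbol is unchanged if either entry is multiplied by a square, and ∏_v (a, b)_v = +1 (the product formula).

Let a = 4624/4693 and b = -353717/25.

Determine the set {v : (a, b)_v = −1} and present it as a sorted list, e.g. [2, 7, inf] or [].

[7, 13]

(a, b) ≡ (13, -2093) mod (ℚ^×)²; places V = {2, 5, 7, 13, 17, 19, 23, ∞}.
(a,b)_23: α=0, u≡1; β=1, v≡4 (mod 23); (1|23)=+1, (4|23)=+1; sign (−1)^0·+1^1·+1^0 = +1.
(a,b)_13: α=-1, u≡10; β=3, v≡5 (mod 13); (10|13)=+1, (5|13)=-1; sign (−1)^0·+1^3·-1^-1 = -1.
(a,b)_∞: sgn(13)=+, sgn(-2093)=−, so +1.
(a,b)_5: α=0, u≡3; β=-2, v≡3 (mod 5); (3|5)=-1, (3|5)=-1; sign (−1)^0·-1^-2·-1^0 = +1.
(a,b)_2: α=4, β=0; u≡5, v≡3 (mod 8); ε(u)ε(v)=0·1, αω(v)=4·1, βω(u)=0·1; sum ≡ 0  ⇒  +1.
(a,b)_7: α=0, u≡6; β=1, v≡4 (mod 7); (6|7)=-1, (4|7)=+1; sign (−1)^0·-1^1·+1^0 = -1.
(a,b)_17: α=2, u≡16; β=0, v≡13 (mod 17); (16|17)=+1, (13|17)=+1; sign (−1)^0·+1^0·+1^2 = +1.
(a,b)_19: α=-2, u≡2; β=0, v≡1 (mod 19); (2|19)=-1, (1|19)=+1; sign (−1)^0·-1^0·+1^-2 = +1.
Ram(13, -2093) = {7, 13}; no ℚ_7-point on the conic.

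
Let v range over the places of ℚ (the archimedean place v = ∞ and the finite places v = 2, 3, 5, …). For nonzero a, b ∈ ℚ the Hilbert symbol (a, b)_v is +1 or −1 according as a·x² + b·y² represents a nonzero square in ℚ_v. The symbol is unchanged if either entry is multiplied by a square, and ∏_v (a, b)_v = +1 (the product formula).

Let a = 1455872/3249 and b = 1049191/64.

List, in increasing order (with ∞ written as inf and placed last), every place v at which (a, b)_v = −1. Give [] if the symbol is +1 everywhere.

Mod squares: a ≡ 47, b ≡ 8671. Check v ∈ {∞, 2, 3, 11, 13, 19, 23, 29, 47}.
v=11: a=11^2·(≡5), b=11^2·(≡4) mod 11; (5|11)=+1, (4|11)=+1; (−1)^{2·2·5}·(+1)^2·(+1)^2 = +1.
v=3: a=3^-2·(≡2), b=3^0·(≡1) mod 3; (2|3)=-1, (1|3)=+1; (−1)^{-2·0·1}·(-1)^0·(+1)^-2 = +1.
v=13: a=13^0·(≡11), b=13^1·(≡10) mod 13; (11|13)=-1, (10|13)=+1; (−1)^{0·1·6}·(-1)^1·(+1)^0 = -1.
v=29: a=29^0·(≡14), b=29^1·(≡22) mod 29; (14|29)=-1, (22|29)=+1; (−1)^{0·1·14}·(-1)^1·(+1)^0 = -1.
v=2: v_2(a)=8, v_2(b)=-6; units ≡ 7, 7 (mod 8); ε·ε+αω+βω = 1·1+8·0+-6·0 ≡ 1  ⇒  (a,b)_2 = -1.
v=23: a=23^0·(≡3), b=23^1·(≡3) mod 23; (3|23)=+1, (3|23)=+1; (−1)^{0·1·11}·(+1)^1·(+1)^0 = +1.
v=47: a=47^1·(≡24), b=47^0·(≡31) mod 47; (24|47)=+1, (31|47)=-1; (−1)^{1·0·23}·(+1)^0·(-1)^1 = -1.
v=19: a=19^-2·(≡6), b=19^0·(≡7) mod 19; (6|19)=+1, (7|19)=+1; (−1)^{-2·0·9}·(+1)^0·(+1)^-2 = +1.
v=∞: 47 > 0 and 8671 > 0  ⇒  (a,b)_∞ = +1.
Ram(47, 8671) = {2, 13, 29, 47}; no ℚ_2-point on the conic.

[2, 13, 29, 47]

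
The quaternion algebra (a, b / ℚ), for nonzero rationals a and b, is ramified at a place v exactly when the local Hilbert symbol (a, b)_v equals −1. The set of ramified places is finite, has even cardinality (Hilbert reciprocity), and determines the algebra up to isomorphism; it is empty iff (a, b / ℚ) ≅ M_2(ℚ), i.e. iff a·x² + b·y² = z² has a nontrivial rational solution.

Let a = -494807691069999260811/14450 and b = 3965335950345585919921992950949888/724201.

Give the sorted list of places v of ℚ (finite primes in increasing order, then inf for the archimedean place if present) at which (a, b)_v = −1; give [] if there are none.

[13, 43]

(a, b) ≡ (-381238, 21242) mod (ℚ^×)²; places V = {2, 3, 5, 11, 13, 17, 19, 23, 31, 37, 41, 43, ∞}.
(a,b)_37: α=0, u≡21; β=-2, v≡3 (mod 37); (21|37)=+1, (3|37)=+1; sign (−1)^0·+1^-2·+1^0 = +1.
(a,b)_17: α=-2, u≡1; β=0, v≡4 (mod 17); (1|17)=+1, (4|17)=+1; sign (−1)^0·+1^0·+1^-2 = +1.
(a,b)_41: α=2, u≡2; β=0, v≡21 (mod 41); (2|41)=+1, (21|41)=+1; sign (−1)^0·+1^0·+1^2 = +1.
(a,b)_31: α=1, u≡14; β=2, v≡10 (mod 31); (14|31)=+1, (10|31)=+1; sign (−1)^0·+1^2·+1^1 = +1.
(a,b)_43: α=3, u≡14; β=5, v≡13 (mod 43); (14|43)=+1, (13|43)=+1; sign (−1)^1·+1^5·+1^3 = -1.
(a,b)_11: α=1, u≡3; β=2, v≡5 (mod 11); (3|11)=+1, (5|11)=+1; sign (−1)^0·+1^2·+1^1 = +1.
(a,b)_3: α=4, u≡2; β=6, v≡2 (mod 3); (2|3)=-1, (2|3)=-1; sign (−1)^0·-1^6·-1^4 = +1.
(a,b)_5: α=-2, u≡3; β=0, v≡3 (mod 5); (3|5)=-1, (3|5)=-1; sign (−1)^0·-1^0·-1^-2 = +1.
(a,b)_∞: sgn(-381238)=−, sgn(21242)=+, so +1.
(a,b)_19: α=2, u≡9; β=5, v≡4 (mod 19); (9|19)=+1, (4|19)=+1; sign (−1)^0·+1^5·+1^2 = +1.
(a,b)_23: α=0, u≡21; β=-2, v≡6 (mod 23); (21|23)=-1, (6|23)=+1; sign (−1)^0·-1^-2·+1^0 = +1.
(a,b)_13: α=5, u≡5; β=7, v≡9 (mod 13); (5|13)=-1, (9|13)=+1; sign (−1)^0·-1^7·+1^5 = -1.
(a,b)_2: α=-1, β=11; u≡5, v≡5 (mod 8); ε(u)ε(v)=0·0, αω(v)=-1·1, βω(u)=11·1; sum ≡ 0  ⇒  +1.
(-381238, 21242 / ℚ) ramifies at {13, 43}: a division algebra.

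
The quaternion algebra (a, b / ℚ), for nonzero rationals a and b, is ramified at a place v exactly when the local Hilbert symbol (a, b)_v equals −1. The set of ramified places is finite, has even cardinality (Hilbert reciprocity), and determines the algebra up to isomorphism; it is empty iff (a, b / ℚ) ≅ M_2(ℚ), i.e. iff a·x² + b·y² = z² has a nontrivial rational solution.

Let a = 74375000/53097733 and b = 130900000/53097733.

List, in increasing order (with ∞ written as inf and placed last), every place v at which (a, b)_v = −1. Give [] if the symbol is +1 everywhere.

Mod squares: a ≡ 15470, b ≡ 170170. Check v ∈ {∞, 2, 5, 7, 11, 13, 17, 43, 47}.
v=13: a=13^-1·(≡5), b=13^-1·(≡1) mod 13; (5|13)=-1, (1|13)=+1; (−1)^{-1·-1·6}·(-1)^-1·(+1)^-1 = -1.
v=∞: 15470 > 0 and 170170 > 0  ⇒  (a,b)_∞ = +1.
v=7: a=7^1·(≡5), b=7^1·(≡6) mod 7; (5|7)=-1, (6|7)=-1; (−1)^{1·1·3}·(-1)^1·(-1)^1 = -1.
v=43: a=43^-2·(≡42), b=43^-2·(≡12) mod 43; (42|43)=-1, (12|43)=-1; (−1)^{-2·-2·21}·(-1)^-2·(-1)^-2 = +1.
v=47: a=47^-2·(≡16), b=47^-2·(≡15) mod 47; (16|47)=+1, (15|47)=-1; (−1)^{-2·-2·23}·(+1)^-2·(-1)^-2 = +1.
v=2: v_2(a)=3, v_2(b)=5; units ≡ 7, 5 (mod 8); ε·ε+αω+βω = 1·0+3·1+5·0 ≡ 1  ⇒  (a,b)_2 = -1.
v=17: a=17^1·(≡16), b=17^1·(≡3) mod 17; (16|17)=+1, (3|17)=-1; (−1)^{1·1·8}·(+1)^1·(-1)^1 = -1.
v=5: a=5^7·(≡4), b=5^5·(≡1) mod 5; (4|5)=+1, (1|5)=+1; (−1)^{7·5·2}·(+1)^5·(+1)^7 = +1.
v=11: a=11^0·(≡1), b=11^1·(≡5) mod 11; (1|11)=+1, (5|11)=+1; (−1)^{0·1·5}·(+1)^1·(+1)^0 = +1.
|Ram(15470, 170170)| = 4, even; anisotropic at {2, 7, 13, 17}.

[2, 7, 13, 17]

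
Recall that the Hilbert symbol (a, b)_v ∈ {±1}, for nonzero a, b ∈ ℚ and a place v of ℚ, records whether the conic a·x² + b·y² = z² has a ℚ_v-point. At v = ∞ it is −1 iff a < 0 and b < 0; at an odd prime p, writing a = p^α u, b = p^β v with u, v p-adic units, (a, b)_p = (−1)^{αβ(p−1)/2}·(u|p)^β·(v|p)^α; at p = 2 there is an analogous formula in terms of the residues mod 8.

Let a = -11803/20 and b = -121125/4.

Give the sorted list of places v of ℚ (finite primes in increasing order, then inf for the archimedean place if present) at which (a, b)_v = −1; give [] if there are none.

Mod squares: a ≡ -59015, b ≡ -4845. Check v ∈ {∞, 2, 3, 5, 11, 17, 19, 29, 37}.
v=11: a=11^1·(≡3), b=11^0·(≡10) mod 11; (3|11)=+1, (10|11)=-1; (−1)^{1·0·5}·(+1)^0·(-1)^1 = -1.
v=5: a=5^-1·(≡3), b=5^3·(≡4) mod 5; (3|5)=-1, (4|5)=+1; (−1)^{-1·3·2}·(-1)^3·(+1)^-1 = -1.
v=3: a=3^0·(≡1), b=3^1·(≡2) mod 3; (1|3)=+1, (2|3)=-1; (−1)^{0·1·1}·(+1)^1·(-1)^0 = +1.
v=2: v_2(a)=-2, v_2(b)=-2; units ≡ 1, 3 (mod 8); ε·ε+αω+βω = 0·1+-2·1+-2·0 ≡ 0  ⇒  (a,b)_2 = +1.
v=37: a=37^1·(≡34), b=37^0·(≡31) mod 37; (34|37)=+1, (31|37)=-1; (−1)^{1·0·18}·(+1)^0·(-1)^1 = -1.
v=19: a=19^0·(≡15), b=19^1·(≡7) mod 19; (15|19)=-1, (7|19)=+1; (−1)^{0·1·9}·(-1)^1·(+1)^0 = -1.
v=17: a=17^0·(≡4), b=17^1·(≡8) mod 17; (4|17)=+1, (8|17)=+1; (−1)^{0·1·8}·(+1)^1·(+1)^0 = +1.
v=∞: -59015 < 0 and -4845 < 0  ⇒  (a,b)_∞ = -1.
v=29: a=29^1·(≡13), b=29^0·(≡2) mod 29; (13|29)=+1, (2|29)=-1; (−1)^{1·0·14}·(+1)^0·(-1)^1 = -1.
|Ram(-59015, -4845)| = 6, even; anisotropic at {5, 11, 19, 29, 37, ∞}.

[5, 11, 19, 29, 37, inf]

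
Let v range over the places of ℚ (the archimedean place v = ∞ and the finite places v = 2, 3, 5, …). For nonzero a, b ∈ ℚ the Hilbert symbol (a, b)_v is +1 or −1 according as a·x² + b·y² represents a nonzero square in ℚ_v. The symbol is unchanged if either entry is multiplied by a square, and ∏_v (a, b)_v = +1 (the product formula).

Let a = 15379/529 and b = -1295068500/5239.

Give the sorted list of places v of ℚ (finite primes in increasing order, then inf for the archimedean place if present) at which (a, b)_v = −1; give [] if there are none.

[7, 17, 19, 31]

Mod squares: a ≡ 91, b ≡ -550715. Check v ∈ {∞, 2, 3, 5, 7, 11, 13, 17, 19, 23, 31}.
v=23: a=23^-2·(≡15), b=23^0·(≡5) mod 23; (15|23)=-1, (5|23)=-1; (−1)^{-2·0·11}·(-1)^0·(-1)^-2 = +1.
v=11: a=11^0·(≡1), b=11^1·(≡2) mod 11; (1|11)=+1, (2|11)=-1; (−1)^{0·1·5}·(+1)^1·(-1)^0 = +1.
v=2: v_2(a)=0, v_2(b)=2; units ≡ 3, 5 (mod 8); ε·ε+αω+βω = 1·0+0·1+2·1 ≡ 0  ⇒  (a,b)_2 = +1.
v=5: a=5^0·(≡1), b=5^3·(≡3) mod 5; (1|5)=+1, (3|5)=-1; (−1)^{0·3·2}·(+1)^3·(-1)^0 = +1.
v=3: a=3^0·(≡1), b=3^6·(≡1) mod 3; (1|3)=+1, (1|3)=+1; (−1)^{0·6·1}·(+1)^6·(+1)^0 = +1.
v=19: a=19^0·(≡10), b=19^1·(≡9) mod 19; (10|19)=-1, (9|19)=+1; (−1)^{0·1·9}·(-1)^1·(+1)^0 = -1.
v=∞: 91 > 0 and -550715 < 0  ⇒  (a,b)_∞ = +1.
v=7: a=7^1·(≡5), b=7^0·(≡3) mod 7; (5|7)=-1, (3|7)=-1; (−1)^{1·0·3}·(-1)^0·(-1)^1 = -1.
v=17: a=17^0·(≡14), b=17^1·(≡12) mod 17; (14|17)=-1, (12|17)=-1; (−1)^{0·1·8}·(-1)^1·(-1)^0 = -1.
v=31: a=31^0·(≡17), b=31^-1·(≡15) mod 31; (17|31)=-1, (15|31)=-1; (−1)^{0·-1·15}·(-1)^-1·(-1)^0 = -1.
v=13: a=13^3·(≡8), b=13^-2·(≡3) mod 13; (8|13)=-1, (3|13)=+1; (−1)^{3·-2·6}·(-1)^-2·(+1)^3 = +1.
|Ram(91, -550715)| = 4, even; anisotropic at {7, 17, 19, 31}.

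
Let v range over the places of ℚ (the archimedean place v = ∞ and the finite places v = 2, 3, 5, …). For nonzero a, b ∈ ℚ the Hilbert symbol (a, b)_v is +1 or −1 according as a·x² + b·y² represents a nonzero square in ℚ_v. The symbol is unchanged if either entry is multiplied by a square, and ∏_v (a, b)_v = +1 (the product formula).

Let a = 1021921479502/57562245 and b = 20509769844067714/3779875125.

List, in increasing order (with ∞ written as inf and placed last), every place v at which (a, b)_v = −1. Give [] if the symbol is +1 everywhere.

Mod squares: a ≡ 1190, b ≡ 170. Check v ∈ {∞, 2, 3, 5, 7, 11, 13, 17, 19, 23, 29, 31, 37, 47}.
v=∞: 1190 > 0 and 170 > 0  ⇒  (a,b)_∞ = +1.
v=3: a=3^-4·(≡2), b=3^-4·(≡2) mod 3; (2|3)=-1, (2|3)=-1; (−1)^{-4·-4·1}·(-1)^-4·(-1)^-4 = +1.
v=2: v_2(a)=1, v_2(b)=1; units ≡ 3, 5 (mod 8); ε·ε+αω+βω = 1·0+1·1+1·1 ≡ 0  ⇒  (a,b)_2 = +1.
v=37: a=37^2·(≡8), b=37^2·(≡13) mod 37; (8|37)=-1, (13|37)=-1; (−1)^{2·2·18}·(-1)^2·(-1)^2 = +1.
v=5: a=5^-1·(≡3), b=5^-3·(≡4) mod 5; (3|5)=-1, (4|5)=+1; (−1)^{-1·-3·2}·(-1)^-3·(+1)^-1 = -1.
v=17: a=17^1·(≡9), b=17^1·(≡5) mod 17; (9|17)=+1, (5|17)=-1; (−1)^{1·1·8}·(+1)^1·(-1)^1 = -1.
v=11: a=11^2·(≡8), b=11^0·(≡3) mod 11; (8|11)=-1, (3|11)=+1; (−1)^{2·0·5}·(-1)^0·(+1)^2 = +1.
v=23: a=23^2·(≡7), b=23^2·(≡16) mod 23; (7|23)=-1, (16|23)=+1; (−1)^{2·2·11}·(-1)^2·(+1)^2 = +1.
v=7: a=7^3·(≡4), b=7^4·(≡1) mod 7; (4|7)=+1, (1|7)=+1; (−1)^{3·4·3}·(+1)^4·(+1)^3 = +1.
v=19: a=19^0·(≡10), b=19^2·(≡12) mod 19; (10|19)=-1, (12|19)=-1; (−1)^{0·2·9}·(-1)^2·(-1)^0 = +1.
v=47: a=47^0·(≡10), b=47^-2·(≡38) mod 47; (10|47)=-1, (38|47)=-1; (−1)^{0·-2·23}·(-1)^-2·(-1)^0 = +1.
v=29: a=29^-2·(≡23), b=29^0·(≡23) mod 29; (23|29)=+1, (23|29)=+1; (−1)^{-2·0·14}·(+1)^0·(+1)^-2 = +1.
v=31: a=31^0·(≡15), b=31^2·(≡17) mod 31; (15|31)=-1, (17|31)=-1; (−1)^{0·2·15}·(-1)^2·(-1)^0 = +1.
v=13: a=13^-2·(≡8), b=13^-2·(≡1) mod 13; (8|13)=-1, (1|13)=+1; (−1)^{-2·-2·6}·(-1)^-2·(+1)^-2 = +1.
Ram(1190, 170) = {5, 17}; no ℚ_5-point on the conic.

[5, 17]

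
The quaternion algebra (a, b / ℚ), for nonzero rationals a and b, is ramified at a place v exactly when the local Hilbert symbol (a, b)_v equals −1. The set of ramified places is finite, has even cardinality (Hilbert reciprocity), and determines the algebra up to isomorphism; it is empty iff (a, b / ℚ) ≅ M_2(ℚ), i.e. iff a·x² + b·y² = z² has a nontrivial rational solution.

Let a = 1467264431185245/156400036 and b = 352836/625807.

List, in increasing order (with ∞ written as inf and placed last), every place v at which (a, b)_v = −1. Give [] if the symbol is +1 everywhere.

(a, b) ≡ (353245, 7) mod (ℚ^×)²; places V = {2, 3, 5, 7, 11, 13, 23, 31, 37, 43, 53, ∞}.
(a,b)_31: α=3, u≡14; β=0, v≡18 (mod 31); (14|31)=+1, (18|31)=+1; sign (−1)^0·+1^0·+1^3 = +1.
(a,b)_43: α=1, u≡7; β=0, v≡33 (mod 43); (7|43)=-1, (33|43)=-1; sign (−1)^0·-1^0·-1^1 = -1.
(a,b)_11: α=2, u≡10; β=2, v≡2 (mod 11); (10|11)=-1, (2|11)=-1; sign (−1)^0·-1^2·-1^2 = +1.
(a,b)_3: α=6, u≡1; β=6, v≡1 (mod 3); (1|3)=+1, (1|3)=+1; sign (−1)^0·+1^6·+1^6 = +1.
(a,b)_37: α=-2, u≡6; β=0, v≡3 (mod 37); (6|37)=-1, (3|37)=+1; sign (−1)^0·-1^0·+1^-2 = +1.
(a,b)_53: α=1, u≡10; β=0, v≡49 (mod 53); (10|53)=+1, (49|53)=+1; sign (−1)^0·+1^0·+1^1 = +1.
(a,b)_2: α=-2, β=2; u≡5, v≡7 (mod 8); ε(u)ε(v)=0·1, αω(v)=-2·0, βω(u)=2·1; sum ≡ 0  ⇒  +1.
(a,b)_23: α=0, u≡20; β=-2, v≡20 (mod 23); (20|23)=-1, (20|23)=-1; sign (−1)^0·-1^-2·-1^0 = +1.
(a,b)_7: α=2, u≡1; β=-1, v≡2 (mod 7); (1|7)=+1, (2|7)=+1; sign (−1)^0·+1^-1·+1^2 = +1.
(a,b)_5: α=1, u≡4; β=0, v≡3 (mod 5); (4|5)=+1, (3|5)=-1; sign (−1)^0·+1^0·-1^1 = -1.
(a,b)_13: α=-4, u≡10; β=-2, v≡5 (mod 13); (10|13)=+1, (5|13)=-1; sign (−1)^0·+1^-2·-1^-4 = +1.
(a,b)_∞: sgn(353245)=+, sgn(7)=+, so +1.
|Ram(353245, 7)| = 2, even; anisotropic at {5, 43}.

[5, 43]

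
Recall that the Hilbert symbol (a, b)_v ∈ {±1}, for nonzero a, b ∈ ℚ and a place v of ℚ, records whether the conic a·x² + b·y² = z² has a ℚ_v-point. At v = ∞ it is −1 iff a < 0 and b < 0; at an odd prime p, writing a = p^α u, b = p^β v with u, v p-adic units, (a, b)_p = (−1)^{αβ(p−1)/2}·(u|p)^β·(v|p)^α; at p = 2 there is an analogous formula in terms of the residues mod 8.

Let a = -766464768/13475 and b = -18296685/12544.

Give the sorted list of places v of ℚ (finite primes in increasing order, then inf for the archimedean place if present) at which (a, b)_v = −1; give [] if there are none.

(a, b) ≡ (-33, -165) mod (ℚ^×)²; places V = {2, 3, 5, 7, 11, 37, ∞}.
(a,b)_11: α=-1, u≡2; β=1, v≡2 (mod 11); (2|11)=-1, (2|11)=-1; sign (−1)^1·-1^1·-1^-1 = -1.
(a,b)_∞: sgn(-33)=−, sgn(-165)=−, so -1.
(a,b)_7: α=-2, u≡4; β=-2, v≡5 (mod 7); (4|7)=+1, (5|7)=-1; sign (−1)^0·+1^-2·-1^-2 = +1.
(a,b)_37: α=2, u≡7; β=2, v≡29 (mod 37); (7|37)=+1, (29|37)=-1; sign (−1)^0·+1^2·-1^2 = +1.
(a,b)_5: α=-2, u≡3; β=1, v≡2 (mod 5); (3|5)=-1, (2|5)=-1; sign (−1)^0·-1^1·-1^-2 = -1.
(a,b)_2: α=8, β=-8; u≡7, v≡3 (mod 8); ε(u)ε(v)=1·1, αω(v)=8·1, βω(u)=-8·0; sum ≡ 1  ⇒  -1.
(a,b)_3: α=7, u≡1; β=5, v≡2 (mod 3); (1|3)=+1, (2|3)=-1; sign (−1)^1·+1^5·-1^7 = +1.
(-33, -165 / ℚ) ramifies at {2, 5, 11, ∞}: a division algebra.

[2, 5, 11, inf]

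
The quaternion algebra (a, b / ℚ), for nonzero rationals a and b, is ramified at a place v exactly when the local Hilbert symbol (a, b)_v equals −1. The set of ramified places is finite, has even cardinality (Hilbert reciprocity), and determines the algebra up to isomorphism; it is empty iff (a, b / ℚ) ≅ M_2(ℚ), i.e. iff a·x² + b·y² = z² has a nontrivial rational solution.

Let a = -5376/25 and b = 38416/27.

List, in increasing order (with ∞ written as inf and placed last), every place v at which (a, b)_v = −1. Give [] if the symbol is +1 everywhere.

[2, 7]

Mod squares: a ≡ -21, b ≡ 3. Check v ∈ {∞, 2, 3, 5, 7}.
v=7: a=7^1·(≡4), b=7^4·(≡5) mod 7; (4|7)=+1, (5|7)=-1; (−1)^{1·4·3}·(+1)^4·(-1)^1 = -1.
v=5: a=5^-2·(≡4), b=5^0·(≡3) mod 5; (4|5)=+1, (3|5)=-1; (−1)^{-2·0·2}·(+1)^0·(-1)^-2 = +1.
v=2: v_2(a)=8, v_2(b)=4; units ≡ 3, 3 (mod 8); ε·ε+αω+βω = 1·1+8·1+4·1 ≡ 1  ⇒  (a,b)_2 = -1.
v=∞: -21 < 0 and 3 > 0  ⇒  (a,b)_∞ = +1.
v=3: a=3^1·(≡2), b=3^-3·(≡1) mod 3; (2|3)=-1, (1|3)=+1; (−1)^{1·-3·1}·(-1)^-3·(+1)^1 = +1.
Ram(-21, 3) = {2, 7}; no ℚ_2-point on the conic.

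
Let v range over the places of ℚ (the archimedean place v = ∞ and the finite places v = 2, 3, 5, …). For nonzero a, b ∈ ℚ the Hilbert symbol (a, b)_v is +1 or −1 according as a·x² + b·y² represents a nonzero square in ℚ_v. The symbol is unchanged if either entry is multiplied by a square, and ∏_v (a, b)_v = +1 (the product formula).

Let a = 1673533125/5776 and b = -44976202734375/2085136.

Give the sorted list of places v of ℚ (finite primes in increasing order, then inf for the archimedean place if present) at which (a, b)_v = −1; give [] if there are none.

(a, b) ≡ (297517, -6919) mod (ℚ^×)²; places V = {2, 3, 5, 11, 17, 19, 37, 43, ∞}.
(a,b)_3: α=2, u≡1; β=2, v≡2 (mod 3); (1|3)=+1, (2|3)=-1; sign (−1)^0·+1^2·-1^2 = +1.
(a,b)_17: α=1, u≡4; β=1, v≡2 (mod 17); (4|17)=+1, (2|17)=+1; sign (−1)^0·+1^1·+1^1 = +1.
(a,b)_2: α=-4, β=-4; u≡5, v≡1 (mod 8); ε(u)ε(v)=0·0, αω(v)=-4·0, βω(u)=-4·1; sum ≡ 0  ⇒  +1.
(a,b)_∞: sgn(297517)=+, sgn(-6919)=−, so +1.
(a,b)_37: α=1, u≡3; β=1, v≡29 (mod 37); (3|37)=+1, (29|37)=-1; sign (−1)^0·+1^1·-1^1 = -1.
(a,b)_43: α=1, u≡33; β=2, v≡11 (mod 43); (33|43)=-1, (11|43)=+1; sign (−1)^0·-1^2·+1^1 = +1.
(a,b)_5: α=4, u≡3; β=8, v≡1 (mod 5); (3|5)=-1, (1|5)=+1; sign (−1)^0·-1^8·+1^4 = +1.
(a,b)_11: α=1, u≡3; β=1, v≡3 (mod 11); (3|11)=+1, (3|11)=+1; sign (−1)^1·+1^1·+1^1 = -1.
(a,b)_19: α=-2, u≡14; β=-4, v≡7 (mod 19); (14|19)=-1, (7|19)=+1; sign (−1)^0·-1^-4·+1^-2 = +1.
Ram(297517, -6919) = {11, 37}; no ℚ_11-point on the conic.

[11, 37]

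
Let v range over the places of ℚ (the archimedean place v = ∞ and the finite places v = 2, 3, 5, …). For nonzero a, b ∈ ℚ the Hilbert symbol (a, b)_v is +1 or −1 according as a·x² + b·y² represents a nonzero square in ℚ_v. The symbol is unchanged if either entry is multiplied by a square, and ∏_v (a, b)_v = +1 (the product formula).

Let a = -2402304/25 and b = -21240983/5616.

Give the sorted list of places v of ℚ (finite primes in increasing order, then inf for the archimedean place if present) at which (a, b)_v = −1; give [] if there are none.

Mod squares: a ≡ -2346, b ≡ -897. Check v ∈ {∞, 2, 3, 5, 13, 17, 23, 31}.
v=17: a=17^1·(≡16), b=17^0·(≡4) mod 17; (16|17)=+1, (4|17)=+1; (−1)^{1·0·8}·(+1)^0·(+1)^1 = +1.
v=23: a=23^1·(≡9), b=23^1·(≡11) mod 23; (9|23)=+1, (11|23)=-1; (−1)^{1·1·11}·(+1)^1·(-1)^1 = +1.
v=∞: -2346 < 0 and -897 < 0  ⇒  (a,b)_∞ = -1.
v=31: a=31^0·(≡19), b=31^4·(≡14) mod 31; (19|31)=+1, (14|31)=+1; (−1)^{0·4·15}·(+1)^4·(+1)^0 = +1.
v=2: v_2(a)=11, v_2(b)=-4; units ≡ 3, 7 (mod 8); ε·ε+αω+βω = 1·1+11·0+-4·1 ≡ 1  ⇒  (a,b)_2 = -1.
v=3: a=3^1·(≡1), b=3^-3·(≡1) mod 3; (1|3)=+1, (1|3)=+1; (−1)^{1·-3·1}·(+1)^-3·(+1)^1 = -1.
v=5: a=5^-2·(≡1), b=5^0·(≡2) mod 5; (1|5)=+1, (2|5)=-1; (−1)^{-2·0·2}·(+1)^0·(-1)^-2 = +1.
v=13: a=13^0·(≡8), b=13^-1·(≡1) mod 13; (8|13)=-1, (1|13)=+1; (−1)^{0·-1·6}·(-1)^-1·(+1)^0 = -1.
(-2346, -897 / ℚ) ramifies at {2, 3, 13, ∞}: a division algebra.

[2, 3, 13, inf]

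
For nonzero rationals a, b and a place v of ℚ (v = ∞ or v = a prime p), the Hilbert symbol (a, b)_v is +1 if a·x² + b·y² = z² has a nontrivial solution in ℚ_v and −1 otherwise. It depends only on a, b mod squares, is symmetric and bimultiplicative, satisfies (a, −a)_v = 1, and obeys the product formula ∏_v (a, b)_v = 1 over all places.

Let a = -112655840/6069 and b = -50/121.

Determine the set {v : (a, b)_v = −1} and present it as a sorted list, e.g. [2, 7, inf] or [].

[2, 5, 7, inf]

(a, b) ≡ (-2310, -2) mod (ℚ^×)²; places V = {2, 3, 5, 7, 11, 17, 23, ∞}.
(a,b)_3: α=-1, u≡1; β=0, v≡1 (mod 3); (1|3)=+1, (1|3)=+1; sign (−1)^0·+1^0·+1^-1 = +1.
(a,b)_23: α=2, u≡1; β=0, v≡7 (mod 23); (1|23)=+1, (7|23)=-1; sign (−1)^0·+1^0·-1^2 = +1.
(a,b)_11: α=3, u≡2; β=-2, v≡5 (mod 11); (2|11)=-1, (5|11)=+1; sign (−1)^0·-1^-2·+1^3 = +1.
(a,b)_2: α=5, β=1; u≡5, v≡7 (mod 8); ε(u)ε(v)=0·1, αω(v)=5·0, βω(u)=1·1; sum ≡ 1  ⇒  -1.
(a,b)_5: α=1, u≡3; β=2, v≡3 (mod 5); (3|5)=-1, (3|5)=-1; sign (−1)^0·-1^2·-1^1 = -1.
(a,b)_17: α=-2, u≡8; β=0, v≡9 (mod 17); (8|17)=+1, (9|17)=+1; sign (−1)^0·+1^0·+1^-2 = +1.
(a,b)_7: α=-1, u≡3; β=0, v≡3 (mod 7); (3|7)=-1, (3|7)=-1; sign (−1)^0·-1^0·-1^-1 = -1.
(a,b)_∞: sgn(-2310)=−, sgn(-2)=−, so -1.
(-2310, -2 / ℚ) ramifies at {2, 5, 7, ∞}: a division algebra.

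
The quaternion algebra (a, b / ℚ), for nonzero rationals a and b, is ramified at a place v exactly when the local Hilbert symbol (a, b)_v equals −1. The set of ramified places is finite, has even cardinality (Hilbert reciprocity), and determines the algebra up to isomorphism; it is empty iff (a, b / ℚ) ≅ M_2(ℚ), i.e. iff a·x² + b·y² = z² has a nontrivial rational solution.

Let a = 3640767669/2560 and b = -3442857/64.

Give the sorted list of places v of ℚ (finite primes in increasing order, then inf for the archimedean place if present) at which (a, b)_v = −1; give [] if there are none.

[3, 5]

Mod squares: a ≡ 210, b ≡ -33. Check v ∈ {∞, 2, 3, 5, 7, 11, 17, 19}.
v=5: a=5^-1·(≡2), b=5^0·(≡2) mod 5; (2|5)=-1, (2|5)=-1; (−1)^{-1·0·2}·(-1)^0·(-1)^-1 = -1.
v=11: a=11^2·(≡5), b=11^1·(≡2) mod 11; (5|11)=+1, (2|11)=-1; (−1)^{2·1·5}·(+1)^1·(-1)^2 = +1.
v=2: v_2(a)=-9, v_2(b)=-6; units ≡ 1, 7 (mod 8); ε·ε+αω+βω = 0·1+-9·0+-6·0 ≡ 0  ⇒  (a,b)_2 = +1.
v=∞: 210 > 0 and -33 < 0  ⇒  (a,b)_∞ = +1.
v=3: a=3^5·(≡1), b=3^1·(≡1) mod 3; (1|3)=+1, (1|3)=+1; (−1)^{5·1·1}·(+1)^1·(+1)^5 = -1.
v=17: a=17^0·(≡12), b=17^2·(≡16) mod 17; (12|17)=-1, (16|17)=+1; (−1)^{0·2·8}·(-1)^2·(+1)^0 = +1.
v=7: a=7^3·(≡1), b=7^0·(≡2) mod 7; (1|7)=+1, (2|7)=+1; (−1)^{3·0·3}·(+1)^0·(+1)^3 = +1.
v=19: a=19^2·(≡17), b=19^2·(≡11) mod 19; (17|19)=+1, (11|19)=+1; (−1)^{2·2·9}·(+1)^2·(+1)^2 = +1.
Ram(210, -33) = {3, 5}; no ℚ_3-point on the conic.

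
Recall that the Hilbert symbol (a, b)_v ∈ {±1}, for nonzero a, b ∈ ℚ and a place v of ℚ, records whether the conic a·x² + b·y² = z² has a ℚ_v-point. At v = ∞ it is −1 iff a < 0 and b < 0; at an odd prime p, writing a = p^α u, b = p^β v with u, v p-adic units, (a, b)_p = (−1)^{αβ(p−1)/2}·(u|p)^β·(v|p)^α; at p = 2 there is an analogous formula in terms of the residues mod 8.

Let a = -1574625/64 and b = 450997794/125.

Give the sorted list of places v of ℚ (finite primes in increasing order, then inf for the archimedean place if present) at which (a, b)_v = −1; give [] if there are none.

Mod squares: a ≡ -62985, b ≡ 570. Check v ∈ {∞, 2, 3, 5, 13, 17, 19}.
v=17: a=17^1·(≡15), b=17^2·(≡8) mod 17; (15|17)=+1, (8|17)=+1; (−1)^{1·2·8}·(+1)^2·(+1)^1 = +1.
v=5: a=5^3·(≡2), b=5^-3·(≡4) mod 5; (2|5)=-1, (4|5)=+1; (−1)^{3·-3·2}·(-1)^-3·(+1)^3 = -1.
v=3: a=3^1·(≡2), b=3^5·(≡1) mod 3; (2|3)=-1, (1|3)=+1; (−1)^{1·5·1}·(-1)^5·(+1)^1 = +1.
v=13: a=13^1·(≡4), b=13^2·(≡8) mod 13; (4|13)=+1, (8|13)=-1; (−1)^{1·2·6}·(+1)^2·(-1)^1 = -1.
v=19: a=19^1·(≡14), b=19^1·(≡11) mod 19; (14|19)=-1, (11|19)=+1; (−1)^{1·1·9}·(-1)^1·(+1)^1 = +1.
v=2: v_2(a)=-6, v_2(b)=1; units ≡ 7, 5 (mod 8); ε·ε+αω+βω = 1·0+-6·1+1·0 ≡ 0  ⇒  (a,b)_2 = +1.
v=∞: -62985 < 0 and 570 > 0  ⇒  (a,b)_∞ = +1.
|Ram(-62985, 570)| = 2, even; anisotropic at {5, 13}.

[5, 13]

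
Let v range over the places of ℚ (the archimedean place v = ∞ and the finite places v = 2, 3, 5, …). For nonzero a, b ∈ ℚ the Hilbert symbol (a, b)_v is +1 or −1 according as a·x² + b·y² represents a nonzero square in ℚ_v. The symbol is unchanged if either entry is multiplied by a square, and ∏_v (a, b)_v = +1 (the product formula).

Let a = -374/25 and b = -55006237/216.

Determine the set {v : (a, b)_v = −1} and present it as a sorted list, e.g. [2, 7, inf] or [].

[2, 11, 17, inf]

(a, b) ≡ (-374, -78) mod (ℚ^×)²; places V = {2, 3, 5, 11, 13, 17, ∞}.
(a,b)_11: α=1, u≡7; β=4, v≡7 (mod 11); (7|11)=-1, (7|11)=-1; sign (−1)^0·-1^4·-1^1 = -1.
(a,b)_5: α=-2, u≡1; β=0, v≡3 (mod 5); (1|5)=+1, (3|5)=-1; sign (−1)^0·+1^0·-1^-2 = +1.
(a,b)_3: α=0, u≡1; β=-3, v≡1 (mod 3); (1|3)=+1, (1|3)=+1; sign (−1)^0·+1^-3·+1^0 = +1.
(a,b)_∞: sgn(-374)=−, sgn(-78)=−, so -1.
(a,b)_13: α=0, u≡10; β=1, v≡7 (mod 13); (10|13)=+1, (7|13)=-1; sign (−1)^0·+1^1·-1^0 = +1.
(a,b)_17: α=1, u≡10; β=2, v≡7 (mod 17); (10|17)=-1, (7|17)=-1; sign (−1)^0·-1^2·-1^1 = -1.
(a,b)_2: α=1, β=-3; u≡5, v≡1 (mod 8); ε(u)ε(v)=0·0, αω(v)=1·0, βω(u)=-3·1; sum ≡ 1  ⇒  -1.
|Ram(-374, -78)| = 4, even; anisotropic at {2, 11, 17, ∞}.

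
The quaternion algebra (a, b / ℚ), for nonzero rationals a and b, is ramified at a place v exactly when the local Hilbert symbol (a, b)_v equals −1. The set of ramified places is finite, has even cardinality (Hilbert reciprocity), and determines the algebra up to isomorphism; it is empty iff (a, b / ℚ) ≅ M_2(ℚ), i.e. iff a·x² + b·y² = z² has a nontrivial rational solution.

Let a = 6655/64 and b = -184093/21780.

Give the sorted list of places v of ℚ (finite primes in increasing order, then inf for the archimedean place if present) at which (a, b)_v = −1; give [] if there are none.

[2, 5]

Mod squares: a ≡ 55, b ≡ -65. Check v ∈ {∞, 2, 3, 5, 7, 11, 13, 17}.
v=13: a=13^0·(≡1), b=13^1·(≡7) mod 13; (1|13)=+1, (7|13)=-1; (−1)^{0·1·6}·(+1)^1·(-1)^0 = +1.
v=11: a=11^3·(≡3), b=11^-2·(≡9) mod 11; (3|11)=+1, (9|11)=+1; (−1)^{3·-2·5}·(+1)^-2·(+1)^3 = +1.
v=3: a=3^0·(≡1), b=3^-2·(≡1) mod 3; (1|3)=+1, (1|3)=+1; (−1)^{0·-2·1}·(+1)^-2·(+1)^0 = +1.
v=17: a=17^0·(≡15), b=17^2·(≡3) mod 17; (15|17)=+1, (3|17)=-1; (−1)^{0·2·8}·(+1)^2·(-1)^0 = +1.
v=5: a=5^1·(≡4), b=5^-1·(≡2) mod 5; (4|5)=+1, (2|5)=-1; (−1)^{1·-1·2}·(+1)^-1·(-1)^1 = -1.
v=7: a=7^0·(≡5), b=7^2·(≡3) mod 7; (5|7)=-1, (3|7)=-1; (−1)^{0·2·3}·(-1)^2·(-1)^0 = +1.
v=∞: 55 > 0 and -65 < 0  ⇒  (a,b)_∞ = +1.
v=2: v_2(a)=-6, v_2(b)=-2; units ≡ 7, 7 (mod 8); ε·ε+αω+βω = 1·1+-6·0+-2·0 ≡ 1  ⇒  (a,b)_2 = -1.
|Ram(55, -65)| = 2, even; anisotropic at {2, 5}.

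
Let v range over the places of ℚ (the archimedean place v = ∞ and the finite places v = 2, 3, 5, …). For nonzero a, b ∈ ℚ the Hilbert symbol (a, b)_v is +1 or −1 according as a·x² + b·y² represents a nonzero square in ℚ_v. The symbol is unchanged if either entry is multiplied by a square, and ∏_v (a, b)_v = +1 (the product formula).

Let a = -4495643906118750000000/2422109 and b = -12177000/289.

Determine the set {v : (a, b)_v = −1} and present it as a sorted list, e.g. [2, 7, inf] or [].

Mod squares: a ≡ -3190, b ≡ -13530. Check v ∈ {∞, 2, 3, 5, 7, 11, 17, 29, 41}.
v=∞: -3190 < 0 and -13530 < 0  ⇒  (a,b)_∞ = -1.
v=5: a=5^11·(≡2), b=5^3·(≡1) mod 5; (2|5)=-1, (1|5)=+1; (−1)^{11·3·2}·(-1)^3·(+1)^11 = -1.
v=41: a=41^2·(≡37), b=41^1·(≡2) mod 41; (37|41)=+1, (2|41)=+1; (−1)^{2·1·20}·(+1)^1·(+1)^2 = +1.
v=7: a=7^2·(≡4), b=7^0·(≡2) mod 7; (4|7)=+1, (2|7)=+1; (−1)^{2·0·3}·(+1)^0·(+1)^2 = +1.
v=11: a=11^3·(≡7), b=11^1·(≡6) mod 11; (7|11)=-1, (6|11)=-1; (−1)^{3·1·5}·(-1)^1·(-1)^3 = -1.
v=29: a=29^-1·(≡20), b=29^0·(≡16) mod 29; (20|29)=+1, (16|29)=+1; (−1)^{-1·0·14}·(+1)^0·(+1)^-1 = +1.
v=17: a=17^-4·(≡12), b=17^-2·(≡15) mod 17; (12|17)=-1, (15|17)=+1; (−1)^{-4·-2·8}·(-1)^-2·(+1)^-4 = +1.
v=3: a=3^8·(≡2), b=3^3·(≡2) mod 3; (2|3)=-1, (2|3)=-1; (−1)^{8·3·1}·(-1)^3·(-1)^8 = -1.
v=2: v_2(a)=7, v_2(b)=3; units ≡ 5, 3 (mod 8); ε·ε+αω+βω = 0·1+7·1+3·1 ≡ 0  ⇒  (a,b)_2 = +1.
|Ram(-3190, -13530)| = 4, even; anisotropic at {3, 5, 11, ∞}.

[3, 5, 11, inf]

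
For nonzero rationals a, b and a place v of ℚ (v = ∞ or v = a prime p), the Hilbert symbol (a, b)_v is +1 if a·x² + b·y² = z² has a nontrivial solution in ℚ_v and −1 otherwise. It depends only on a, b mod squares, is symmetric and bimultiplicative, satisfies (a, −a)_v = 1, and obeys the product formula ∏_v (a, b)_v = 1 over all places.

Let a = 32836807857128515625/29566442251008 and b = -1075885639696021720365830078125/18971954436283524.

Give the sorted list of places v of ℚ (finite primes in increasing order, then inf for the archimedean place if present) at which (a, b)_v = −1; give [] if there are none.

[2, 3, 7, 17, 31, 41]

(a, b) ≡ (1216347, -1309) mod (ℚ^×)²; places V = {2, 3, 5, 7, 11, 13, 17, 29, 31, 41, 43, ∞}.
(a,b)_3: α=-7, u≡2; β=-12, v≡2 (mod 3); (2|3)=-1, (2|3)=-1; sign (−1)^0·-1^-12·-1^-7 = -1.
(a,b)_43: α=-2, u≡23; β=-2, v≡41 (mod 43); (23|43)=+1, (41|43)=+1; sign (−1)^0·+1^-2·+1^-2 = +1.
(a,b)_11: α=5, u≡4; β=9, v≡7 (mod 11); (4|11)=+1, (7|11)=-1; sign (−1)^1·+1^9·-1^5 = +1.
(a,b)_2: α=-8, β=-2; u≡3, v≡3 (mod 8); ε(u)ε(v)=1·1, αω(v)=-8·1, βω(u)=-2·1; sum ≡ 1  ⇒  -1.
(a,b)_31: α=1, u≡23; β=2, v≡11 (mod 31); (23|31)=-1, (11|31)=-1; sign (−1)^0·-1^2·-1^1 = -1.
(a,b)_7: α=2, u≡3; β=1, v≡1 (mod 7); (3|7)=-1, (1|7)=+1; sign (−1)^0·-1^1·+1^2 = -1.
(a,b)_∞: sgn(1216347)=+, sgn(-1309)=−, so +1.
(a,b)_17: α=2, u≡11; β=3, v≡9 (mod 17); (11|17)=-1, (9|17)=+1; sign (−1)^0·-1^3·+1^2 = -1.
(a,b)_5: α=8, u≡3; β=10, v≡1 (mod 5); (3|5)=-1, (1|5)=+1; sign (−1)^0·-1^10·+1^8 = +1.
(a,b)_13: α=-4, u≡7; β=-6, v≡12 (mod 13); (7|13)=-1, (12|13)=+1; sign (−1)^0·-1^-6·+1^-4 = +1.
(a,b)_41: α=1, u≡6; β=2, v≡27 (mod 41); (6|41)=-1, (27|41)=-1; sign (−1)^0·-1^2·-1^1 = -1.
(a,b)_29: α=1, u≡9; β=2, v≡13 (mod 29); (9|29)=+1, (13|29)=+1; sign (−1)^0·+1^2·+1^1 = +1.
Ram(1216347, -1309) = {2, 3, 7, 17, 31, 41}; no ℚ_2-point on the conic.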